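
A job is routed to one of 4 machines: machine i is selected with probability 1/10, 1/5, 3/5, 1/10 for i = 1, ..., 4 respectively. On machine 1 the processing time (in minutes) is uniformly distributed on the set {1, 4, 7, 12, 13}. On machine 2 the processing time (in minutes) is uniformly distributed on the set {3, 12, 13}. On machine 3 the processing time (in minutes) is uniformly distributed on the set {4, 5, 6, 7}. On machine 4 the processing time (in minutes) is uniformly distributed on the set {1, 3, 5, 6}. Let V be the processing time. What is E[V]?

E[V | machine 1] = (1+4+7+12+13)/5 = 37/5.
E[V | machine 2] = (3+12+13)/3 = 28/3.
E[V | machine 3] = (4+5+6+7)/4 = 11/2.
E[V | machine 4] = (1+3+5+6)/4 = 15/4.
By the law of total expectation,
E[V] = (1/10)·(37/5) + (1/5)·(28/3) + (3/5)·(11/2) + (1/10)·(15/4) = 3769/600.

3769/600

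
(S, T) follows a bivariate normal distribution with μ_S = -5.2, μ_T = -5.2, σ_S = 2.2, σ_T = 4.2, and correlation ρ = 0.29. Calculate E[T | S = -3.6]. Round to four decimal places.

The regression of T on S has slope ρ·σ_T/σ_S and passes through (μ_S, μ_T).
E[T | S=-3.6] = -5.2 + (0.29)·(4.2/2.2)·(-3.6 − (-5.2)) = -5.2 + (0.55364)·(1.6) = -4.3142.

-4.3142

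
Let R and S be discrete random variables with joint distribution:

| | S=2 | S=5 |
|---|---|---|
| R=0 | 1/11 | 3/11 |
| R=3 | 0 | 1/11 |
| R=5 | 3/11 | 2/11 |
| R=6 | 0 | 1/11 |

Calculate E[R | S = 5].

19/7

P(S = 5) = 7/11.
Σ R·P over the event = 0·(3/11) + 3·(1/11) + 5·(2/11) + 6·(1/11) = 19/11.
E[R | S = 5] = (19/11) / (7/11) = 19/7.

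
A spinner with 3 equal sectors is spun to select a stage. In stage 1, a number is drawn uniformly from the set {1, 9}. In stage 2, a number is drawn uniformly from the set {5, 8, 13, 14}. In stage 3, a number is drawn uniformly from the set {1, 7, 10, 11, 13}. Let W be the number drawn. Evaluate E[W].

E[W | stage 1] = (1+9)/2 = 5.
E[W | stage 2] = (5+8+13+14)/4 = 10.
E[W | stage 3] = (1+7+10+11+13)/5 = 42/5.
E[W] = (1/3)·(5) + (1/3)·(10) + (1/3)·(42/5) = 39/5.

39/5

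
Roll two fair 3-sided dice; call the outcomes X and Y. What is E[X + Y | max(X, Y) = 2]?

Outcomes with max(X, Y) = 2: (1,2), (2,1), (2,2), each with probability 1/9.
E[X + Y | max(X, Y) = 2] = (3 + 3 + 4) / 3 = 10/3.

10/3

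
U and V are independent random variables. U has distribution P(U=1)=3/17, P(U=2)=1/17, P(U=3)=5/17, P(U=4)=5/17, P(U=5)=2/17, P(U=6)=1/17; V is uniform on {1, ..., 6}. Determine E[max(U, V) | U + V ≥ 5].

P(U + V ≥ 5) = 43/51.
Summing max(U,V)·P(x,y) over outcomes with U + V ≥ 5 gives 401/102.
E[max(U, V) | U + V ≥ 5] = (401/102) / (43/51) = 401/86.

401/86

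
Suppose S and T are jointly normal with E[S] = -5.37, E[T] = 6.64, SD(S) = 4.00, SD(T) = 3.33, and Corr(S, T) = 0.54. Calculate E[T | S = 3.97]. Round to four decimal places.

10.8388

The regression of T on S has slope ρ·σ_T/σ_S and passes through (μ_S, μ_T).
E[T | S=3.97] = 6.64 + (0.54)·(3.33/4.00)·(3.97 − (-5.37)) = 6.64 + (0.44955)·(9.34) = 10.8388.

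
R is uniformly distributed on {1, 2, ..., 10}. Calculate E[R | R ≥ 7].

Given R ≥ 7, R is equally likely to be any of {7, 8, 9, 10}.
E[R | R ≥ 7] = (7 + 8 + 9 + 10) / 4 = 17/2.

17/2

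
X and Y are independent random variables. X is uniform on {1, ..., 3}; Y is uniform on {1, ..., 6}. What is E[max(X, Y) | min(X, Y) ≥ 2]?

Outcomes with min(X, Y) ≥ 2: (2,2), (2,3), (2,4), (2,5), (2,6), (3,2), (3,3), (3,4), (3,5), (3,6), each with probability 1/18.
E[max(X, Y) | min(X, Y) ≥ 2] = (2 + 3 + 4 + 5 + 6 + 3 + 3 + 4 + 5 + 6) / 10 = 41/10.

41/10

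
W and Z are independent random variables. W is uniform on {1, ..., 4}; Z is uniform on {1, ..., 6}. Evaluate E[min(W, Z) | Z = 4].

P(Z = 4) = 1/6.
Summing min(W,Z)·P(x,y) over outcomes with Z = 4 gives 5/12.
E[min(W, Z) | Z = 4] = (5/12) / (1/6) = 5/2.

5/2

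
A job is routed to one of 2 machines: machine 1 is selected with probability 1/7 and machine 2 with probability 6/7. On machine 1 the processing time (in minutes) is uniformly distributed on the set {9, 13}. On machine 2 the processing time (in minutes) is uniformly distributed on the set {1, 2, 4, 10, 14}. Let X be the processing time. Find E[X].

E[X | machine 1] = (9+13)/2 = 11.
E[X | machine 2] = (1+2+4+10+14)/5 = 31/5.
By the law of total expectation,
E[X] = (1/7)·(11) + (6/7)·(31/5) = 241/35.

241/35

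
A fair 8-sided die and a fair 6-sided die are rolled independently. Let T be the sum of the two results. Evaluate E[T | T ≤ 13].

P(T ≤ 13) = 47/48.
E[T | T ≤ 13] = (185/24) / (47/48) = 370/47.

370/47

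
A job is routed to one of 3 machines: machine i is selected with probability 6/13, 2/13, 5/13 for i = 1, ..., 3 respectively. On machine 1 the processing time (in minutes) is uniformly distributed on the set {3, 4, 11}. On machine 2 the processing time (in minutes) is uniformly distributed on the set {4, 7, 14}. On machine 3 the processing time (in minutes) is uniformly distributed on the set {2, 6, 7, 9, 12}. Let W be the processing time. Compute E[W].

E[W | machine 1] = (3+4+11)/3 = 6.
E[W | machine 2] = (4+7+14)/3 = 25/3.
E[W | machine 3] = (2+6+7+9+12)/5 = 36/5.
By the law of total expectation,
E[W] = (6/13)·(6) + (2/13)·(25/3) + (5/13)·(36/5) = 266/39.

266/39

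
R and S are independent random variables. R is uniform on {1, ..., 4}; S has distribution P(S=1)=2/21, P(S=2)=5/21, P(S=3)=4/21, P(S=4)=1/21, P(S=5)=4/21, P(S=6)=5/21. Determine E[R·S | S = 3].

15/2

P(S = 3) = 4/21.
Summing RS·P(x,y) over outcomes with S = 3 gives 10/7.
E[R·S | S = 3] = (10/7) / (4/21) = 15/2.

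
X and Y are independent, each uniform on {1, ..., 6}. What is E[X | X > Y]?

14/3

P(X > Y) = 5/12.
Summing X·P(x,y) over outcomes with X > Y gives 35/18.
E[X | X > Y] = (35/18) / (5/12) = 14/3.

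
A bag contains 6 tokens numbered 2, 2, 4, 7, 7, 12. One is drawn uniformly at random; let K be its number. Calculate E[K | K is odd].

P(K is odd) = 1/3.
Σ over the event: 7·1/3 = 7/3.
E[K | K is odd] = (7/3) / (1/3) = 7.

7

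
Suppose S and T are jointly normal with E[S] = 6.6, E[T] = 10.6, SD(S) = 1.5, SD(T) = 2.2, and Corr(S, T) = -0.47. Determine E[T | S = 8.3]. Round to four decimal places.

The regression of T on S has slope ρ·σ_T/σ_S and passes through (μ_S, μ_T).
E[T | S=8.3] = 10.6 + (-0.47)·(2.2/1.5)·(8.3 − (6.6)) = 10.6 + (-0.68933)·(1.7) = 9.4281.

9.4281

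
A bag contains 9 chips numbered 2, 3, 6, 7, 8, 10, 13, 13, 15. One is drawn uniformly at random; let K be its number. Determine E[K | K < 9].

P(K < 9) = 5/9.
Σ over the event: 2·1/9 + 3·1/9 + 6·1/9 + 7·1/9 + 8·1/9 = 26/9.
E[K | K < 9] = (26/9) / (5/9) = 26/5.

26/5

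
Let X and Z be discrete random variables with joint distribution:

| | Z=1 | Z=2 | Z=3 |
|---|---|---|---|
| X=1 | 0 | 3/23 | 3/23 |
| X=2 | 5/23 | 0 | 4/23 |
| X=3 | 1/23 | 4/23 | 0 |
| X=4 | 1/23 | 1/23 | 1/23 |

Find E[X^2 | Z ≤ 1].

45/7

P(Z ≤ 1) = 7/23.
Σ X^2·P over the event = 4·(5/23) + 9·(1/23) + 16·(1/23) = 45/23.
E[X^2 | Z ≤ 1] = (45/23) / (7/23) = 45/7.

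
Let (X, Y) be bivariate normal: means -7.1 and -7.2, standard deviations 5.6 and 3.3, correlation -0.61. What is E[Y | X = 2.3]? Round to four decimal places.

-10.5790

The regression of Y on X has slope ρ·σ_Y/σ_X and passes through (μ_X, μ_Y).
E[Y | X=2.3] = -7.2 + (-0.61)·(3.3/5.6)·(2.3 − (-7.1)) = -7.2 + (-0.359464)·(9.4) = -10.5790.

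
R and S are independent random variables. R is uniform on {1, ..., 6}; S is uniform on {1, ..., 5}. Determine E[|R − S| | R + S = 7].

Outcomes with R + S = 7: (2,5), (3,4), (4,3), (5,2), (6,1), each with probability 1/30.
E[|R − S| | R + S = 7] = (3 + 1 + 1 + 3 + 5) / 5 = 13/5.

13/5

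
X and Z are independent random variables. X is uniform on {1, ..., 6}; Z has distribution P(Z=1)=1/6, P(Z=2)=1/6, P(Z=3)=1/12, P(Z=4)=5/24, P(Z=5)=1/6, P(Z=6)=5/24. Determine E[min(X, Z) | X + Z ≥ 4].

361/132

P(X + Z ≥ 4) = 11/12.
Summing min(X,Z)·P(x,y) over outcomes with X + Z ≥ 4 gives 361/144.
E[min(X, Z) | X + Z ≥ 4] = (361/144) / (11/12) = 361/132.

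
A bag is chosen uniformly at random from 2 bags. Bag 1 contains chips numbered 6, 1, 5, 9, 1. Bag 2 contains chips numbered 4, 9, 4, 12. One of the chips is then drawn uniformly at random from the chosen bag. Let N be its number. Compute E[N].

233/40

E[N | bag 1] = (6+1+5+9+1)/5 = 22/5.
E[N | bag 2] = (4+9+4+12)/4 = 29/4.
By the law of total expectation,
E[N] = (1/2)·(22/5) + (1/2)·(29/4) = 233/40.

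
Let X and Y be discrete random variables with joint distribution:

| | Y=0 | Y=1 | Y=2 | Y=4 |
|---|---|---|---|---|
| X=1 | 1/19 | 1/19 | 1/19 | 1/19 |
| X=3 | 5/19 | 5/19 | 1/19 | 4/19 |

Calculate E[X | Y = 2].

P(Y = 2) = 2/19.
Summing X·P(X=x,Y=y) over the conditioning event gives 4/19.
E[X | Y = 2] = (4/19) / (2/19) = 2.

2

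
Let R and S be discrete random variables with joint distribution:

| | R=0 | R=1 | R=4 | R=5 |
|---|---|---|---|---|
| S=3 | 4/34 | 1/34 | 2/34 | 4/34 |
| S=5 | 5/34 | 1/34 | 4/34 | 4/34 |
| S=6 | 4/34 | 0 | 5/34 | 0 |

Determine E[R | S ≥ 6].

P(S ≥ 6) = 9/34.
Σ R·P over the event = 0·(4/34) + 4·(5/34) = 10/17.
E[R | S ≥ 6] = (10/17) / (9/34) = 20/9.

20/9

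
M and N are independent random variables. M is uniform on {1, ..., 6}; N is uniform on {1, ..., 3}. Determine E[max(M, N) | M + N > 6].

Outcomes with M + N > 6: (4,3), (5,2), (5,3), (6,1), (6,2), (6,3), each with probability 1/18.
E[max(M, N) | M + N > 6] = (4 + 5 + 5 + 6 + 6 + 6) / 6 = 16/3.

16/3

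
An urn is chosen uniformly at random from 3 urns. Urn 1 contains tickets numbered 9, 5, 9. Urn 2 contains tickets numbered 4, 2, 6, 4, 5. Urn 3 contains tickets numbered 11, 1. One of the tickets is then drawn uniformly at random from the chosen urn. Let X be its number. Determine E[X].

E[X | urn 1] = (9+5+9)/3 = 23/3.
E[X | urn 2] = (4+2+6+4+5)/5 = 21/5.
E[X | urn 3] = (11+1)/2 = 6.
By the law of total expectation,
E[X] = (1/3)·(23/3) + (1/3)·(21/5) + (1/3)·(6) = 268/45.

268/45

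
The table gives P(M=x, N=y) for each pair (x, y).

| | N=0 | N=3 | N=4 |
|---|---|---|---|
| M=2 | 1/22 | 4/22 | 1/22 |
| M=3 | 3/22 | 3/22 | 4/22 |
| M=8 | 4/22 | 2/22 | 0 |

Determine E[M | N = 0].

43/8

P(N = 0) = 4/11.
Σ M·P over the event = 2·(1/22) + 3·(3/22) + 8·(4/22) = 43/22.
E[M | N = 0] = (43/22) / (4/11) = 43/8.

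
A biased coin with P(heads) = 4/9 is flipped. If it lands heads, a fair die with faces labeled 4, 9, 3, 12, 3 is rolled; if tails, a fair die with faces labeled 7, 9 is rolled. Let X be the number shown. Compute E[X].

36/5

E[X | heads] = (4+9+3+12+3)/5 = 31/5.
E[X | tails] = (7+9)/2 = 8.
E[X] = (4/9)·(31/5) + (5/9)·(8) = 36/5.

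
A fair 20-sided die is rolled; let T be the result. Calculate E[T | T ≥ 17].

Given T ≥ 17, T is equally likely to be any of {17, 18, 19, 20}.
E[T | T ≥ 17] = (17 + 18 + 19 + 20) / 4 = 37/2.

37/2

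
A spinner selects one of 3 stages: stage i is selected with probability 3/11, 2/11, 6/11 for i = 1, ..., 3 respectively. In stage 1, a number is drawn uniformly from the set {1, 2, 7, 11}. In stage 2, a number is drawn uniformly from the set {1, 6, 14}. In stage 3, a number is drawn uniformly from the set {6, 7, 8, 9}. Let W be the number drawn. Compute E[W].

E[W | stage 1] = (1+2+7+11)/4 = 21/4.
E[W | stage 2] = (1+6+14)/3 = 7.
E[W | stage 3] = (6+7+8+9)/4 = 15/2.
E[W] = (3/11)·(21/4) + (2/11)·(7) + (6/11)·(15/2) = 299/44.

299/44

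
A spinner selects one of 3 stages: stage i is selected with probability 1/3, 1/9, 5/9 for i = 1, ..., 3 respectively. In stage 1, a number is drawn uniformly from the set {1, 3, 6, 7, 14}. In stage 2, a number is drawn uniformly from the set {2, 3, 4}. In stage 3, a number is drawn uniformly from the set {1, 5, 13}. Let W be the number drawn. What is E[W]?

E[W | stage 1] = (1+3+6+7+14)/5 = 31/5.
E[W | stage 2] = (2+3+4)/3 = 3.
E[W | stage 3] = (1+5+13)/3 = 19/3.
By the law of total expectation,
E[W] = (1/3)·(31/5) + (1/9)·(3) + (5/9)·(19/3) = 799/135.

799/135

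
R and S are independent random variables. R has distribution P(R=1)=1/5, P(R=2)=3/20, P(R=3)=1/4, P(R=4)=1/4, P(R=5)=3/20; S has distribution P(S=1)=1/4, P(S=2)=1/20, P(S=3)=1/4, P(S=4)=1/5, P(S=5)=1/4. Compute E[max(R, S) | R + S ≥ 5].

P(R + S ≥ 5) = 313/400.
Summing max(R,S)·P(x,y) over outcomes with R + S ≥ 5 gives 169/50.
E[max(R, S) | R + S ≥ 5] = (169/50) / (313/400) = 1352/313.

1352/313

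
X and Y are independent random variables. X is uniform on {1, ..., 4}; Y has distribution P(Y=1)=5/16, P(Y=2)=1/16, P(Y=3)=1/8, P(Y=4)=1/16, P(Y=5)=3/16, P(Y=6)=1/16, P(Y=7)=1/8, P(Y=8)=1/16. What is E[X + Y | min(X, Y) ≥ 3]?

44/5

P(min(X, Y) ≥ 3) = 5/16.
Summing (X+Y)·P(x,y) over outcomes with min(X, Y) ≥ 3 gives 11/4.
E[X + Y | min(X, Y) ≥ 3] = (11/4) / (5/16) = 44/5.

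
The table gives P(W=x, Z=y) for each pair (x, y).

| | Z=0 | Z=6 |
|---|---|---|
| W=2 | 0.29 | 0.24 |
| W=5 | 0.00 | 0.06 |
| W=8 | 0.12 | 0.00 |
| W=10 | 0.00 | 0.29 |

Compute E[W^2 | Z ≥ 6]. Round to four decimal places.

P(Z ≥ 6) = 0.59.
Σ W^2·P over the event = 4·(0.24) + 25·(0.06) + 100·(0.29) = 31.46.
E[W^2 | Z ≥ 6] = (31.46) / (0.59) = 53.3220.

53.3220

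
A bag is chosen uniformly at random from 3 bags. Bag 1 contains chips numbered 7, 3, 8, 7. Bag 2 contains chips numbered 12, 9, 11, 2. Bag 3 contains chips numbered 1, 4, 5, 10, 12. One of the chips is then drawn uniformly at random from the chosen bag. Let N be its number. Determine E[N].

E[N | bag 1] = (7+3+8+7)/4 = 25/4.
E[N | bag 2] = (12+9+11+2)/4 = 17/2.
E[N | bag 3] = (1+4+5+10+12)/5 = 32/5.
By the law of total expectation,
E[N] = (1/3)·(25/4) + (1/3)·(17/2) + (1/3)·(32/5) = 141/20.

141/20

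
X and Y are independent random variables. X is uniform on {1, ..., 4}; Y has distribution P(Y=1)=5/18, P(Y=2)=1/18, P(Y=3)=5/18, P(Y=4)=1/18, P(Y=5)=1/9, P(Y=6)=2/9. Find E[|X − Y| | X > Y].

19/11

P(X > Y) = 11/36.
Summing |X−Y|·P(x,y) over outcomes with X > Y gives 19/36.
E[|X − Y| | X > Y] = (19/36) / (11/36) = 19/11.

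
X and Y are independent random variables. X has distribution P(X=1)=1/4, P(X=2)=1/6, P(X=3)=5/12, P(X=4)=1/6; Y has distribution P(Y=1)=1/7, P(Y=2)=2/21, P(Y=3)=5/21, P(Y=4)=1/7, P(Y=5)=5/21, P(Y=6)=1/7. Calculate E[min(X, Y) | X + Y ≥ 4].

527/231

P(X + Y ≥ 4) = 11/12.
Summing min(X,Y)·P(x,y) over outcomes with X + Y ≥ 4 gives 527/252.
E[min(X, Y) | X + Y ≥ 4] = (527/252) / (11/12) = 527/231.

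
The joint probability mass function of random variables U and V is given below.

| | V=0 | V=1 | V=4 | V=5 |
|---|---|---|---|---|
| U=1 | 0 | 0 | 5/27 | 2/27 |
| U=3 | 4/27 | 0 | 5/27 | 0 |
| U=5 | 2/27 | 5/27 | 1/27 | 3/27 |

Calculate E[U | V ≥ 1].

67/21

P(V ≥ 1) = 7/9.
Σ U·P over the event = 1·(5/27) + 1·(2/27) + 3·(5/27) + 5·(5/27) + 5·(1/27) + 5·(3/27) = 67/27.
E[U | V ≥ 1] = (67/27) / (7/9) = 67/21.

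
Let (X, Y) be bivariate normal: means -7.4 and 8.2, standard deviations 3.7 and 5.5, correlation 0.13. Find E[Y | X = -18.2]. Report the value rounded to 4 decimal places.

The regression of Y on X has slope ρ·σ_Y/σ_X and passes through (μ_X, μ_Y).
E[Y | X=-18.2] = 8.2 + (0.13)·(5.5/3.7)·(-18.2 − (-7.4)) = 8.2 + (0.19324)·(-10.8) = 6.1130.

6.1130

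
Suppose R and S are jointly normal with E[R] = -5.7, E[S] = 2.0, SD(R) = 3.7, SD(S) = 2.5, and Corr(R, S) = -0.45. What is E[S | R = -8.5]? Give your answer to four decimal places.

2.8514

For a bivariate normal, E[S | R=x] = μ_S + ρ·(σ_S/σ_R)·(x − μ_R).
E[S | R=-8.5] = 2.0 + (-0.45)·(2.5/3.7)·(-8.5 − (-5.7)) = 2.0 + (-0.304054)·(-2.8) = 2.8514.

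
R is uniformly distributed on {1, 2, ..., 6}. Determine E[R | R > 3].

Given R > 3, R is equally likely to be any of {4, 5, 6}.
E[R | R > 3] = (4 + 5 + 6) / 3 = 5.

5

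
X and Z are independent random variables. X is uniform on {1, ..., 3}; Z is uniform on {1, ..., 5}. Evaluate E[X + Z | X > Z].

Outcomes with X > Z: (2,1), (3,1), (3,2), each with probability 1/15.
E[X + Z | X > Z] = (3 + 4 + 5) / 3 = 4.

4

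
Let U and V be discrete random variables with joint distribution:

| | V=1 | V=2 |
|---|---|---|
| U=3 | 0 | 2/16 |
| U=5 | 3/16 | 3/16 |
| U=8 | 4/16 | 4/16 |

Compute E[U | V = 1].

47/7

P(V = 1) = 7/16.
Σ U·P over the event = 5·(3/16) + 8·(4/16) = 47/16.
E[U | V = 1] = (47/16) / (7/16) = 47/7.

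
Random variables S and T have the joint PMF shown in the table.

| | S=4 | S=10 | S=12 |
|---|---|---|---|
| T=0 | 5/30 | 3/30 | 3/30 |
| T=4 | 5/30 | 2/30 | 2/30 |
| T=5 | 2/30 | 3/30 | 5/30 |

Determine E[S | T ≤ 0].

P(T ≤ 0) = 11/30.
Σ S·P over the event = 4·(5/30) + 10·(3/30) + 12·(3/30) = 43/15.
E[S | T ≤ 0] = (43/15) / (11/30) = 86/11.

86/11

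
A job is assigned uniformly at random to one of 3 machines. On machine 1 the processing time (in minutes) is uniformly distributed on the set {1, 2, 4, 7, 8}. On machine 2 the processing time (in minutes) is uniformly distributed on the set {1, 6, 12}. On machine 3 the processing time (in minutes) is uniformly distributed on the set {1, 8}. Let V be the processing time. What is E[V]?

457/90

E[V | machine 1] = (1+2+4+7+8)/5 = 22/5.
E[V | machine 2] = (1+6+12)/3 = 19/3.
E[V | machine 3] = (1+8)/2 = 9/2.
E[V] = (1/3)·(22/5) + (1/3)·(19/3) + (1/3)·(9/2) = 457/90.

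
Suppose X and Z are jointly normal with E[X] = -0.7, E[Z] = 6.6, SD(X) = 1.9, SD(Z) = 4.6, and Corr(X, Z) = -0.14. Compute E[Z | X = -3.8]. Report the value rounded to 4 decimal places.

E[Z | X=x] = μ_Z + ρ(σ_Z/σ_X)(x − μ_X) for jointly normal variables.
E[Z | X=-3.8] = 6.6 + (-0.14)·(4.6/1.9)·(-3.8 − (-0.7)) = 6.6 + (-0.33895)·(-3.1) = 7.6507.

7.6507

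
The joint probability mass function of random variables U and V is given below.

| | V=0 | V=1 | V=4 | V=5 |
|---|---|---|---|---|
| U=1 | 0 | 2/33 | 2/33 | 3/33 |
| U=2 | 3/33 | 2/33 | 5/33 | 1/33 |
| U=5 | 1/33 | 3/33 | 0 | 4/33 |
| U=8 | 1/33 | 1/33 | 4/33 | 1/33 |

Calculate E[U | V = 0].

P(V = 0) = 5/33.
Summing U·P(U=x,V=y) over the conditioning event gives 19/33.
E[U | V = 0] = (19/33) / (5/33) = 19/5.

19/5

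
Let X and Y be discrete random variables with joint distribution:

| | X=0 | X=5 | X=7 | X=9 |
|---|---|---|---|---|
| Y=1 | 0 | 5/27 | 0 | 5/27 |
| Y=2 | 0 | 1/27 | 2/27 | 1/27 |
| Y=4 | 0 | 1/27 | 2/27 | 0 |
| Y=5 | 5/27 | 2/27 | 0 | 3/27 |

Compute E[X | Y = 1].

7

P(Y = 1) = 10/27.
Σ X·P over the event = 5·(5/27) + 9·(5/27) = 70/27.
E[X | Y = 1] = (70/27) / (10/27) = 7.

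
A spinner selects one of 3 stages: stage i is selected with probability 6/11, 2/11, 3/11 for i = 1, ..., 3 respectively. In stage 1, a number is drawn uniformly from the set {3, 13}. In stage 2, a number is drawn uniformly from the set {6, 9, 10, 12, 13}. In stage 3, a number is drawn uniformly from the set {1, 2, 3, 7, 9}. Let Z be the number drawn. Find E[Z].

406/55

E[Z | stage 1] = (3+13)/2 = 8.
E[Z | stage 2] = (6+9+10+12+13)/5 = 10.
E[Z | stage 3] = (1+2+3+7+9)/5 = 22/5.
E[Z] = (6/11)·(8) + (2/11)·(10) + (3/11)·(22/5) = 406/55.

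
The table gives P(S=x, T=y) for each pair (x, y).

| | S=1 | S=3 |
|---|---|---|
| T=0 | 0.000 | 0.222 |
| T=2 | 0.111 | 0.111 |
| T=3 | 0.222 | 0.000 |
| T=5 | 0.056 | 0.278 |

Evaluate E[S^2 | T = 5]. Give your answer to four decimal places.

7.6587

P(T = 5) = 0.334.
Summing S^2·P(S=x,T=y) over the conditioning event gives 2.558.
E[S^2 | T = 5] = (2.558) / (0.334) = 7.6587.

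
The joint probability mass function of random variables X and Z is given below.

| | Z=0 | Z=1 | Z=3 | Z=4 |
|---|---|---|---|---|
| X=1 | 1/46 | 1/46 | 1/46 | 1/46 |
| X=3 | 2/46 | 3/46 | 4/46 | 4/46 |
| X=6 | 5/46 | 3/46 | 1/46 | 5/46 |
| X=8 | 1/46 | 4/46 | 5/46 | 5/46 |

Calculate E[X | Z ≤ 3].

P(Z ≤ 3) = 31/46.
Summing X·P(X=x,Z=y) over the conditioning event gives 82/23.
E[X | Z ≤ 3] = (82/23) / (31/46) = 164/31.

164/31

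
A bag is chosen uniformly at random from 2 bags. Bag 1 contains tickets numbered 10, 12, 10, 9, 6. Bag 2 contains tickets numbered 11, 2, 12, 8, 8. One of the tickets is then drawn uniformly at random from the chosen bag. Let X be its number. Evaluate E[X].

E[X | bag 1] = (10+12+10+9+6)/5 = 47/5.
E[X | bag 2] = (11+2+12+8+8)/5 = 41/5.
By the law of total expectation,
E[X] = (1/2)·(47/5) + (1/2)·(41/5) = 44/5.

44/5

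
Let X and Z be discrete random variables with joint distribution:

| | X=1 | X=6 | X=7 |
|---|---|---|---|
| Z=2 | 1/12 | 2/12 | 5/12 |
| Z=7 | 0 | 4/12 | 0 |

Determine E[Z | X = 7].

P(X = 7) = 5/12.
Σ Z·P over the event = 2·(5/12) = 5/6.
E[Z | X = 7] = (5/6) / (5/12) = 2.

2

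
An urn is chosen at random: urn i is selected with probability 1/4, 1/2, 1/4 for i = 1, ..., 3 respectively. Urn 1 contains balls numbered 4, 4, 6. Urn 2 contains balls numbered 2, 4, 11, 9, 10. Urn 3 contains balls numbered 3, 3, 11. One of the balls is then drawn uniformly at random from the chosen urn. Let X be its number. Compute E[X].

371/60

E[X | urn 1] = (4+4+6)/3 = 14/3.
E[X | urn 2] = (2+4+11+9+10)/5 = 36/5.
E[X | urn 3] = (3+3+11)/3 = 17/3.
By the law of total expectation,
E[X] = (1/4)·(14/3) + (1/2)·(36/5) + (1/4)·(17/3) = 371/60.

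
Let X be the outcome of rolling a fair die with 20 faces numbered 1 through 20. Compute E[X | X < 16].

P(X < 16) = 3/4.
E[X | X < 16] = (6) / (3/4) = 8.

8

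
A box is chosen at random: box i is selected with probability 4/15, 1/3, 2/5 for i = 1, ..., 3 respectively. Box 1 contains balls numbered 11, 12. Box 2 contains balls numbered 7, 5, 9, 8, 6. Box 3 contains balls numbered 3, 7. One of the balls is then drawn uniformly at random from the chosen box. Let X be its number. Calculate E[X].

37/5

E[X | box 1] = (11+12)/2 = 23/2.
E[X | box 2] = (7+5+9+8+6)/5 = 7.
E[X | box 3] = (3+7)/2 = 5.
E[X] = (4/15)·(23/2) + (1/3)·(7) + (2/5)·(5) = 37/5.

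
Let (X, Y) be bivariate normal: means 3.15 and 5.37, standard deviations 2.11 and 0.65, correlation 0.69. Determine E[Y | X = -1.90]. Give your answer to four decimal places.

4.2966

The regression of Y on X has slope ρ·σ_Y/σ_X and passes through (μ_X, μ_Y).
E[Y | X=-1.90] = 5.37 + (0.69)·(0.65/2.11)·(-1.90 − (3.15)) = 5.37 + (0.21256)·(-5.05) = 4.2966.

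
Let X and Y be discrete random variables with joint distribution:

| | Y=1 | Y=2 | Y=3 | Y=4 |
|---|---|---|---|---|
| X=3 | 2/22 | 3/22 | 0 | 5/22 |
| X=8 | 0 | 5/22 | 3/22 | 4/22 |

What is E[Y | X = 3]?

P(X = 3) = 5/11.
Summing Y·P(X=x,Y=y) over the conditioning event gives 14/11.
E[Y | X = 3] = (14/11) / (5/11) = 14/5.

14/5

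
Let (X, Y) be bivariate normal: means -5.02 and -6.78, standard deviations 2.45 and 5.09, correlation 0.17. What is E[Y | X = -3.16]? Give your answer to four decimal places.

E[Y | X=x] = μ_Y + ρ(σ_Y/σ_X)(x − μ_X) for jointly normal variables.
E[Y | X=-3.16] = -6.78 + (0.17)·(5.09/2.45)·(-3.16 − (-5.02)) = -6.78 + (0.35318)·(1.86) = -6.1231.

-6.1231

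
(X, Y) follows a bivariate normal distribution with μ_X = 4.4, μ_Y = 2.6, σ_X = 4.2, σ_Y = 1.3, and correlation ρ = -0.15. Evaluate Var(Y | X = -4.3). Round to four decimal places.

Var(Y | X=x) = (1 − ρ²)·σ_Y².
Var(Y | X=-4.3) = (1.3)²·(1 − (-0.15)²) = 1.69·0.9775 = 1.6520.

1.6520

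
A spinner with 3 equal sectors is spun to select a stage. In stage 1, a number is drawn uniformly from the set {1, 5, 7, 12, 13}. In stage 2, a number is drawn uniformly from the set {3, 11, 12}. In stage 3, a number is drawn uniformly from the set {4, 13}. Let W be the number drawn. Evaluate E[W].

743/90

E[W | stage 1] = (1+5+7+12+13)/5 = 38/5.
E[W | stage 2] = (3+11+12)/3 = 26/3.
E[W | stage 3] = (4+13)/2 = 17/2.
E[W] = (1/3)·(38/5) + (1/3)·(26/3) + (1/3)·(17/2) = 743/90.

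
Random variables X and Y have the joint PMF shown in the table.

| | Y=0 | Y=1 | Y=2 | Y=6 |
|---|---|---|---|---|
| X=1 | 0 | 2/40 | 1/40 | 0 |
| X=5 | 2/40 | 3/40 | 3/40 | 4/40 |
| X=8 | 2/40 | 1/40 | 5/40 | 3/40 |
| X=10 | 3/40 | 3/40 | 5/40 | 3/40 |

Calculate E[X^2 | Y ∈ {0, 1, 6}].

P(Y ∈ {0, 1, 6}) = 13/20.
Summing X^2·P(X=x,Y=y) over the conditioning event gives 1511/40.
E[X^2 | Y ∈ {0, 1, 6}] = (1511/40) / (13/20) = 1511/26.

1511/26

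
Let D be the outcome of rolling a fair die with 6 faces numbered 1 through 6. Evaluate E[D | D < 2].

1

Given D < 2, D is equally likely to be any of {1}.
E[D | D < 2] = (1) / 1 = 1.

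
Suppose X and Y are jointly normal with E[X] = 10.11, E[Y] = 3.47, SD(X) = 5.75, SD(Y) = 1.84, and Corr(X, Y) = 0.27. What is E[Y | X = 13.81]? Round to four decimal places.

For a bivariate normal, E[Y | X=x] = μ_Y + ρ·(σ_Y/σ_X)·(x − μ_X).
E[Y | X=13.81] = 3.47 + (0.27)·(1.84/5.75)·(13.81 − (10.11)) = 3.47 + (0.0864)·(3.7) = 3.7897.

3.7897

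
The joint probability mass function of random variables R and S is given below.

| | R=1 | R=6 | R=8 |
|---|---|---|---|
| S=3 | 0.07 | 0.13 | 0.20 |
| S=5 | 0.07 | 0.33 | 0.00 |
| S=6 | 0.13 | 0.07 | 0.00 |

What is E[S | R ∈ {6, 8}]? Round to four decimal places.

P(R ∈ {6, 8}) = 0.73.
Σ S·P over the event = 3·(0.13) + 5·(0.33) + 6·(0.07) + 3·(0.20) = 3.06.
E[S | R ∈ {6, 8}] = (3.06) / (0.73) = 4.1918.

4.1918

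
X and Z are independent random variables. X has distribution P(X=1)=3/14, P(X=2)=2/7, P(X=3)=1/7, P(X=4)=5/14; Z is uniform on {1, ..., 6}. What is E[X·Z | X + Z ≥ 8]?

P(X + Z ≥ 8) = 23/84.
Summing XZ·P(x,y) over outcomes with X + Z ≥ 8 gives 69/14.
E[X·Z | X + Z ≥ 8] = (69/14) / (23/84) = 18.

18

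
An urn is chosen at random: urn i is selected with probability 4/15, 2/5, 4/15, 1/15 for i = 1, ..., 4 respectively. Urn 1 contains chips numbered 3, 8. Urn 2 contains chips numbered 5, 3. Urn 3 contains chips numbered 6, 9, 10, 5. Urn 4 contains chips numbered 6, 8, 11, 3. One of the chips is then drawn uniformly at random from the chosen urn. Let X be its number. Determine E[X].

E[X | urn 1] = (3+8)/2 = 11/2.
E[X | urn 2] = (5+3)/2 = 4.
E[X | urn 3] = (6+9+10+5)/4 = 15/2.
E[X | urn 4] = (6+8+11+3)/4 = 7.
By the law of total expectation,
E[X] = (4/15)·(11/2) + (2/5)·(4) + (4/15)·(15/2) + (1/15)·(7) = 83/15.

83/15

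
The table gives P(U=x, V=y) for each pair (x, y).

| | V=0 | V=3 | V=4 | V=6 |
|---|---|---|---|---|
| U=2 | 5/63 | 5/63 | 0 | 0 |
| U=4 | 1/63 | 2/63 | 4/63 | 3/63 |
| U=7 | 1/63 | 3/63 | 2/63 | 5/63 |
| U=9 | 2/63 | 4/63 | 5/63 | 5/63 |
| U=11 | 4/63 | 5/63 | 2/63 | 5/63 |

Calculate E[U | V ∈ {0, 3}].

P(V ∈ {0, 3}) = 32/63.
Summing U·P(U=x,V=y) over the conditioning event gives 71/21.
E[U | V ∈ {0, 3}] = (71/21) / (32/63) = 213/32.

213/32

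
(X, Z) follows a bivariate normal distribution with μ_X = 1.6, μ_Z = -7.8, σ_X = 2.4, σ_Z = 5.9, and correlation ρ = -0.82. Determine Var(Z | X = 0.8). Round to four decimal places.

11.4038

The conditional variance in a bivariate normal is σ_Z²(1 − ρ²), independent of x.
Var(Z | X=0.8) = (5.9)²·(1 − (-0.82)²) = 34.81·0.3276 = 11.4038.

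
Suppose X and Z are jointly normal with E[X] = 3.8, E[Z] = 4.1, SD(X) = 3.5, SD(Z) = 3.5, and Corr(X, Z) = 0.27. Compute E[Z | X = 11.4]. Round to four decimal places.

The regression of Z on X has slope ρ·σ_Z/σ_X and passes through (μ_X, μ_Z).
E[Z | X=11.4] = 4.1 + (0.27)·(3.5/3.5)·(11.4 − (3.8)) = 4.1 + (0.27)·(7.6) = 6.1520.

6.1520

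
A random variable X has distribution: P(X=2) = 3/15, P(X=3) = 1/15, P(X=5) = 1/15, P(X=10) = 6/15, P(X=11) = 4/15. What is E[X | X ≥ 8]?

P(X ≥ 8) = 2/3.
Σ over the event: 10·2/5 + 11·4/15 = 104/15.
E[X | X ≥ 8] = (104/15) / (2/3) = 52/5.

52/5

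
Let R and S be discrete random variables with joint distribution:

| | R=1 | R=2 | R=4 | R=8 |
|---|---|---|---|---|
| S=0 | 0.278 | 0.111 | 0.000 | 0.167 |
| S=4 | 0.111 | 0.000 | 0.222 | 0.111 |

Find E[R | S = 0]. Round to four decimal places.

3.3022

P(S = 0) = 0.556.
Σ R·P over the event = 1·(0.278) + 2·(0.111) + 8·(0.167) = 1.836.
E[R | S = 0] = (1.836) / (0.556) = 3.3022.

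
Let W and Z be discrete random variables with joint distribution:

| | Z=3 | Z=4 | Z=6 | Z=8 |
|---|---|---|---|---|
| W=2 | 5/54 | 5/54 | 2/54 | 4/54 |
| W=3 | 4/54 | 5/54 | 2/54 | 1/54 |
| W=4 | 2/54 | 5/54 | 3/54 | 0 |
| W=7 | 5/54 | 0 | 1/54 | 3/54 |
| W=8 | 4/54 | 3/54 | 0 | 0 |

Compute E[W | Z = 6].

29/8

P(Z = 6) = 4/27.
Summing W·P(W=x,Z=y) over the conditioning event gives 29/54.
E[W | Z = 6] = (29/54) / (4/27) = 29/8.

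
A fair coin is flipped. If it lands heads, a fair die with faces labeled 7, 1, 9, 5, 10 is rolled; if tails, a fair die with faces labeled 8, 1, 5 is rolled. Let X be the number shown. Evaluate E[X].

E[X | heads] = (7+1+9+5+10)/5 = 32/5.
E[X | tails] = (8+1+5)/3 = 14/3.
By the law of total expectation,
E[X] = (1/2)·(32/5) + (1/2)·(14/3) = 83/15.

83/15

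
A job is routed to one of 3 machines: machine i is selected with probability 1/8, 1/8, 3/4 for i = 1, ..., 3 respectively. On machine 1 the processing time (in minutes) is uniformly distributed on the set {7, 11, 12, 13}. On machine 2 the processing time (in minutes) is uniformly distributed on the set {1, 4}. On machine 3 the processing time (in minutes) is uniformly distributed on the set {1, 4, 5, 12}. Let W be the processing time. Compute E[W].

185/32

E[W | machine 1] = (7+11+12+13)/4 = 43/4.
E[W | machine 2] = (1+4)/2 = 5/2.
E[W | machine 3] = (1+4+5+12)/4 = 11/2.
By the law of total expectation,
E[W] = (1/8)·(43/4) + (1/8)·(5/2) + (3/4)·(11/2) = 185/32.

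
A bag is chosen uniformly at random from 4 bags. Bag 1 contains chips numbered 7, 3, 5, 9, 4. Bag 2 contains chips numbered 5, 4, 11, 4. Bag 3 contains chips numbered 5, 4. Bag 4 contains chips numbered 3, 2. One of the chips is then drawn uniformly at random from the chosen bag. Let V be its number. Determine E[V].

E[V | bag 1] = (7+3+5+9+4)/5 = 28/5.
E[V | bag 2] = (5+4+11+4)/4 = 6.
E[V | bag 3] = (5+4)/2 = 9/2.
E[V | bag 4] = (3+2)/2 = 5/2.
E[V] = (1/4)·(28/5) + (1/4)·(6) + (1/4)·(9/2) + (1/4)·(5/2) = 93/20.

93/20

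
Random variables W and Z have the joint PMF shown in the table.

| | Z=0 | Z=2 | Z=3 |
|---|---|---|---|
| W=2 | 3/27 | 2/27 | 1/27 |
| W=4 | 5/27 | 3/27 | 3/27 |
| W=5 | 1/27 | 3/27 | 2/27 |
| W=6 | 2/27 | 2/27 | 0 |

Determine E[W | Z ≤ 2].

86/21

P(Z ≤ 2) = 7/9.
Σ W·P over the event = 2·(3/27) + 2·(2/27) + 4·(5/27) + 4·(3/27) + 5·(1/27) + 5·(3/27) + 6·(2/27) + 6·(2/27) = 86/27.
E[W | Z ≤ 2] = (86/27) / (7/9) = 86/21.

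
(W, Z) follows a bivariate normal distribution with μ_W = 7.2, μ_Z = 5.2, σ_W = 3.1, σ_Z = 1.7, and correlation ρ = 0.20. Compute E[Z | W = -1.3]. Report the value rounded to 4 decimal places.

E[Z | W=x] = μ_Z + ρ(σ_Z/σ_W)(x − μ_W) for jointly normal variables.
E[Z | W=-1.3] = 5.2 + (0.20)·(1.7/3.1)·(-1.3 − (7.2)) = 5.2 + (0.10968)·(-8.5) = 4.2677.

4.2677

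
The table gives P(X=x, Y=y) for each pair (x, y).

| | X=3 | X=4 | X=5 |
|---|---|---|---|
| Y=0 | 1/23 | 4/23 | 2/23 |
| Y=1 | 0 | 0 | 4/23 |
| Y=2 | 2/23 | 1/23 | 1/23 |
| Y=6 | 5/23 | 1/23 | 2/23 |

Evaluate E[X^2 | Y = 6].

P(Y = 6) = 8/23.
Summing X^2·P(X=x,Y=y) over the conditioning event gives 111/23.
E[X^2 | Y = 6] = (111/23) / (8/23) = 111/8.

111/8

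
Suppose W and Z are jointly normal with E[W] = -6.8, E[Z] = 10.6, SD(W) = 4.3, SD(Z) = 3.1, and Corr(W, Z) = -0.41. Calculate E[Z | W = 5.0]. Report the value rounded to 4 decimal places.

The regression of Z on W has slope ρ·σ_Z/σ_W and passes through (μ_W, μ_Z).
E[Z | W=5.0] = 10.6 + (-0.41)·(3.1/4.3)·(5.0 − (-6.8)) = 10.6 + (-0.295581)·(11.8) = 7.1121.

7.1121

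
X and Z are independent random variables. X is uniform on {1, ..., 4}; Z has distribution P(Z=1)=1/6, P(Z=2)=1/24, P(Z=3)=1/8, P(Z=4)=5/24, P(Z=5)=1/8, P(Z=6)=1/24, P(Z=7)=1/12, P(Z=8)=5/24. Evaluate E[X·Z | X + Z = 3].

P(X + Z = 3) = 5/96.
Summing XZ·P(x,y) over outcomes with X + Z = 3 gives 5/48.
E[X·Z | X + Z = 3] = (5/48) / (5/96) = 2.

2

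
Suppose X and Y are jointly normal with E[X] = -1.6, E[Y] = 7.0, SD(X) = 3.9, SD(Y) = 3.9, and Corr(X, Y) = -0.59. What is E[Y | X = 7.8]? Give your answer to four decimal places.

The regression of Y on X has slope ρ·σ_Y/σ_X and passes through (μ_X, μ_Y).
E[Y | X=7.8] = 7.0 + (-0.59)·(3.9/3.9)·(7.8 − (-1.6)) = 7.0 + (-0.59)·(9.4) = 1.4540.

1.4540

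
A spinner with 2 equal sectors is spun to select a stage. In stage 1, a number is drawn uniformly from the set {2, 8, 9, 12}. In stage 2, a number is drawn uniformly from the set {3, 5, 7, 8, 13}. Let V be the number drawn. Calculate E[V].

E[V | stage 1] = (2+8+9+12)/4 = 31/4.
E[V | stage 2] = (3+5+7+8+13)/5 = 36/5.
E[V] = (1/2)·(31/4) + (1/2)·(36/5) = 299/40.

299/40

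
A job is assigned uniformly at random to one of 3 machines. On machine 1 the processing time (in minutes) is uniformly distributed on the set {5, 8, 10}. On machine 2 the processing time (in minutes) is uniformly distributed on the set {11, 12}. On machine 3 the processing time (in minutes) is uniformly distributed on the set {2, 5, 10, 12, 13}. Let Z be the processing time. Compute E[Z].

827/90

E[Z | machine 1] = (5+8+10)/3 = 23/3.
E[Z | machine 2] = (11+12)/2 = 23/2.
E[Z | machine 3] = (2+5+10+12+13)/5 = 42/5.
By the law of total expectation,
E[Z] = (1/3)·(23/3) + (1/3)·(23/2) + (1/3)·(42/5) = 827/90.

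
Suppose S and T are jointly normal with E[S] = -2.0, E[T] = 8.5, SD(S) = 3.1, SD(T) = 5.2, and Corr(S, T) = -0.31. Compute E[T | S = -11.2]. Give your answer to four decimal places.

For a bivariate normal, E[T | S=x] = μ_T + ρ·(σ_T/σ_S)·(x − μ_S).
E[T | S=-11.2] = 8.5 + (-0.31)·(5.2/3.1)·(-11.2 − (-2.0)) = 8.5 + (-0.52)·(-9.2) = 13.2840.

13.2840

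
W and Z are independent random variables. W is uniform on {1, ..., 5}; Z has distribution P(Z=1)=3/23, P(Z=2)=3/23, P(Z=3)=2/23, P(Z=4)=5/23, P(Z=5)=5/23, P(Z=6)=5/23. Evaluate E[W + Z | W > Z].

61/10

P(W > Z) = 6/23.
Summing (W+Z)·P(x,y) over outcomes with W > Z gives 183/115.
E[W + Z | W > Z] = (183/115) / (6/23) = 61/10.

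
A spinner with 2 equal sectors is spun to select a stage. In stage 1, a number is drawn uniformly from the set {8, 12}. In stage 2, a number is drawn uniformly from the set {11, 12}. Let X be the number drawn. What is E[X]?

E[X | stage 1] = (8+12)/2 = 10.
E[X | stage 2] = (11+12)/2 = 23/2.
By the law of total expectation,
E[X] = (1/2)·(10) + (1/2)·(23/2) = 43/4.

43/4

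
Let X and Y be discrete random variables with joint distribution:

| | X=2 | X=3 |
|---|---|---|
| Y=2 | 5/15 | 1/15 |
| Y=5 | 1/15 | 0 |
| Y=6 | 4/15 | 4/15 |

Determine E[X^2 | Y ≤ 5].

P(Y ≤ 5) = 7/15.
Σ X^2·P over the event = 4·(5/15) + 4·(1/15) + 9·(1/15) = 11/5.
E[X^2 | Y ≤ 5] = (11/5) / (7/15) = 33/7.

33/7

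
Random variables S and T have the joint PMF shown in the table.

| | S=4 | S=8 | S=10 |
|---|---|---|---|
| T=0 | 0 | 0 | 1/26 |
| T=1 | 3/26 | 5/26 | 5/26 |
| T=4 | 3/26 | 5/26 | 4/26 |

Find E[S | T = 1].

102/13

P(T = 1) = 1/2.
Σ S·P over the event = 4·(3/26) + 8·(5/26) + 10·(5/26) = 51/13.
E[S | T = 1] = (51/13) / (1/2) = 102/13.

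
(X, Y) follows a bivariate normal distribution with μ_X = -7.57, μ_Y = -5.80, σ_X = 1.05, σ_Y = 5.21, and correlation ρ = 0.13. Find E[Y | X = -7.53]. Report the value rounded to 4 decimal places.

E[Y | X=x] = μ_Y + ρ(σ_Y/σ_X)(x − μ_X) for jointly normal variables.
E[Y | X=-7.53] = -5.80 + (0.13)·(5.21/1.05)·(-7.53 − (-7.57)) = -5.80 + (0.64505)·(0.04) = -5.7742.

-5.7742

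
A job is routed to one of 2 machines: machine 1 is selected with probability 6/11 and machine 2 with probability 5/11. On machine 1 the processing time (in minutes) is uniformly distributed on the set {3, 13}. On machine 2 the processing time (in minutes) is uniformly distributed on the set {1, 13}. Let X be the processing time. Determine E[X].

E[X | machine 1] = (3+13)/2 = 8.
E[X | machine 2] = (1+13)/2 = 7.
E[X] = (6/11)·(8) + (5/11)·(7) = 83/11.

83/11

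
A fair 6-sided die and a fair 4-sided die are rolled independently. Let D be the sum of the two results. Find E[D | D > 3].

P(D > 3) = 7/8.
Σ over the event: 4·1/8 + 5·1/6 + 6·1/6 + 7·1/6 + 8·1/8 + 9·1/12 + 10·1/24 = 17/3.
E[D | D > 3] = (17/3) / (7/8) = 136/21.

136/21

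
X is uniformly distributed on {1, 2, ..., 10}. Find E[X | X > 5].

8

Given X > 5, X is equally likely to be any of {6, 7, 8, 9, 10}.
E[X | X > 5] = (6 + 7 + 8 + 9 + 10) / 5 = 8.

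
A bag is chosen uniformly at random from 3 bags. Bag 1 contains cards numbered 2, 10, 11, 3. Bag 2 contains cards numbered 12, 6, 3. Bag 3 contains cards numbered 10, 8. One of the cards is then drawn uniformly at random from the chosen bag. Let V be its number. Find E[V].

15/2

E[V | bag 1] = (2+10+11+3)/4 = 13/2.
E[V | bag 2] = (12+6+3)/3 = 7.
E[V | bag 3] = (10+8)/2 = 9.
E[V] = (1/3)·(13/2) + (1/3)·(7) + (1/3)·(9) = 15/2.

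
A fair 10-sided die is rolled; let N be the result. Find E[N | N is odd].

Given N is odd, N is equally likely to be any of {1, 3, 5, 7, 9}.
E[N | N is odd] = (1 + 3 + 5 + 7 + 9) / 5 = 5.

5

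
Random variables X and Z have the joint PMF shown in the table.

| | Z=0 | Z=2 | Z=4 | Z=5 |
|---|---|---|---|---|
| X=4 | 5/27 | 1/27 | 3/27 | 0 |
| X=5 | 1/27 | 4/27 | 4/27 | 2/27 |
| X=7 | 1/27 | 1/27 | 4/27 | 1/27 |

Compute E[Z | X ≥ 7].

P(X ≥ 7) = 7/27.
Σ Z·P over the event = 0·(1/27) + 2·(1/27) + 4·(4/27) + 5·(1/27) = 23/27.
E[Z | X ≥ 7] = (23/27) / (7/27) = 23/7.

23/7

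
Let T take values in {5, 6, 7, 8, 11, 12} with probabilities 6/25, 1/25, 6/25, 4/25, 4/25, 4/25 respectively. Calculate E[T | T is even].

86/9

P(T is even) = 9/25.
Σ over the event: 6·1/25 + 8·4/25 + 12·4/25 = 86/25.
E[T | T is even] = (86/25) / (9/25) = 86/9.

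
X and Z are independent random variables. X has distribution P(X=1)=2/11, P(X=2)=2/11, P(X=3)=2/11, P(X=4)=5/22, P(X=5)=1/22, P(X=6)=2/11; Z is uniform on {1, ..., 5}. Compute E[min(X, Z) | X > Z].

P(X > Z) = 51/110.
Summing min(X,Z)·P(x,y) over outcomes with X > Z gives 58/55.
E[min(X, Z) | X > Z] = (58/55) / (51/110) = 116/51.

116/51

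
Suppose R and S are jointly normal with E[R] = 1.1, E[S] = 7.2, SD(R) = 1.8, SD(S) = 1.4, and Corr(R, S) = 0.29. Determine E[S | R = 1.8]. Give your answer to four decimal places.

7.3579

For a bivariate normal, E[S | R=x] = μ_S + ρ·(σ_S/σ_R)·(x − μ_R).
E[S | R=1.8] = 7.2 + (0.29)·(1.4/1.8)·(1.8 − (1.1)) = 7.2 + (0.22556)·(0.7) = 7.3579.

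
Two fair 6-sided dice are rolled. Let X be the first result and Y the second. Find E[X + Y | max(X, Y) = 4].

Outcomes with max(X, Y) = 4: (1,4), (2,4), (3,4), (4,1), (4,2), (4,3), (4,4), each with probability 1/36.
E[X + Y | max(X, Y) = 4] = (5 + 6 + 7 + 5 + 6 + 7 + 8) / 7 = 44/7.

44/7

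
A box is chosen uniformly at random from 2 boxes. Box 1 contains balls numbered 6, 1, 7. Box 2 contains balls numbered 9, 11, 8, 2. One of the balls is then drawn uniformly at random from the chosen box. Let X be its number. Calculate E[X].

E[X | box 1] = (6+1+7)/3 = 14/3.
E[X | box 2] = (9+11+8+2)/4 = 15/2.
By the law of total expectation,
E[X] = (1/2)·(14/3) + (1/2)·(15/2) = 73/12.

73/12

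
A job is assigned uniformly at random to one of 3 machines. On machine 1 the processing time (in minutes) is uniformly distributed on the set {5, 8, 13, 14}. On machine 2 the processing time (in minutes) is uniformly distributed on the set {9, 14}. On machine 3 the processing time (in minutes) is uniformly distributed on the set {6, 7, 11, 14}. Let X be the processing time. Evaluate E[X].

31/3

E[X | machine 1] = (5+8+13+14)/4 = 10.
E[X | machine 2] = (9+14)/2 = 23/2.
E[X | machine 3] = (6+7+11+14)/4 = 19/2.
By the law of total expectation,
E[X] = (1/3)·(10) + (1/3)·(23/2) + (1/3)·(19/2) = 31/3.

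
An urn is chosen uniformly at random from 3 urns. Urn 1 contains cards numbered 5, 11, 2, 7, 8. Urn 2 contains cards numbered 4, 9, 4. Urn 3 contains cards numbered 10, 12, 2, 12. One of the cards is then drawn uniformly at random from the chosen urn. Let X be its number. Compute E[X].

319/45

E[X | urn 1] = (5+11+2+7+8)/5 = 33/5.
E[X | urn 2] = (4+9+4)/3 = 17/3.
E[X | urn 3] = (10+12+2+12)/4 = 9.
E[X] = (1/3)·(33/5) + (1/3)·(17/3) + (1/3)·(9) = 319/45.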